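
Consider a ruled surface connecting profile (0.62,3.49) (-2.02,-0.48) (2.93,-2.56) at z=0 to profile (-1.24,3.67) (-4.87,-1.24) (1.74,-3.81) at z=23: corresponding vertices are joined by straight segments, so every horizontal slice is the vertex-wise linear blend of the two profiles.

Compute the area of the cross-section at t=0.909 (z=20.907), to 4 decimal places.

Area at t=0.909: 20.0503

Cross-section at t=0.909: each vertex is (1-t)·p0[i] + t·p1[i].
  v1: (1-0.909)·(0.62,3.49) + 0.909·(-1.24,3.67) = (-1.0707,3.6536)
  v2: (1-0.909)·(-2.02,-0.48) + 0.909·(-4.87,-1.24) = (-4.6106,-1.1708)
  v3: (1-0.909)·(2.93,-2.56) + 0.909·(1.74,-3.81) = (1.8483,-3.6963)
Shoelace sum Σ(x_i·y_{i+1} − x_{i+1}·y_i):
  i=1: -1.0707·-1.1708 − -4.6106·3.6536 = +18.0992 (running +18.0992)
  i=2: -4.6106·-3.6963 − 1.8483·-1.1708 = +19.2062 (running +37.3054)
  i=3: 1.8483·3.6536 − -1.0707·-3.6963 = +2.7952 (running +40.1006)
Area = |Σ|/2 = |40.1006|/2 = 20.0503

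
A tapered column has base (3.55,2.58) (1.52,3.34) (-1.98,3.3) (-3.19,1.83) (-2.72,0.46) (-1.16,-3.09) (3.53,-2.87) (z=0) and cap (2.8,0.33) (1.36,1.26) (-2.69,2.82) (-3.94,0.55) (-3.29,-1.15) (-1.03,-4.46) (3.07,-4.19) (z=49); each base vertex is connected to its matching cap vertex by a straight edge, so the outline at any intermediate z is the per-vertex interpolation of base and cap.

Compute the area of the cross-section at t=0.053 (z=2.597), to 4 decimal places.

Cross-section at t=0.053: each vertex is (1-t)·p0[i] + t·p1[i].
  v1: (1-0.053)·(3.55,2.58) + 0.053·(2.8,0.33) = (3.5102,2.4607)
  v2: (1-0.053)·(1.52,3.34) + 0.053·(1.36,1.26) = (1.5115,3.2298)
  v3: (1-0.053)·(-1.98,3.3) + 0.053·(-2.69,2.82) = (-2.0176,3.2746)
  v4: (1-0.053)·(-3.19,1.83) + 0.053·(-3.94,0.55) = (-3.2297,1.7622)
  v5: (1-0.053)·(-2.72,0.46) + 0.053·(-3.29,-1.15) = (-2.7502,0.3747)
  v6: (1-0.053)·(-1.16,-3.09) + 0.053·(-1.03,-4.46) = (-1.1531,-3.1626)
  v7: (1-0.053)·(3.53,-2.87) + 0.053·(3.07,-4.19) = (3.5056,-2.9400)
Shoelace sum Σ(x_i·y_{i+1} − x_{i+1}·y_i):
  i=1: 3.5102·3.2298 − 1.5115·2.4607 = +7.6178 (running +7.6178)
  i=2: 1.5115·3.2746 − -2.0176·3.2298 = +11.4660 (running +19.0838)
  i=3: -2.0176·1.7622 − -3.2297·3.2746 = +7.0206 (running +26.1044)
  i=4: -3.2297·0.3747 − -2.7502·1.7622 = +3.6362 (running +29.7407)
  i=5: -2.7502·-3.1626 − -1.1531·0.3747 = +9.1299 (running +38.8705)
  i=6: -1.1531·-2.9400 − 3.5056·-3.1626 = +14.4770 (running +53.3475)
  i=7: 3.5056·2.4607 − 3.5102·-2.9400 = +18.9464 (running +72.2940)
Area = |Σ|/2 = |72.2940|/2 = 36.1470

Area at t=0.053: 36.1470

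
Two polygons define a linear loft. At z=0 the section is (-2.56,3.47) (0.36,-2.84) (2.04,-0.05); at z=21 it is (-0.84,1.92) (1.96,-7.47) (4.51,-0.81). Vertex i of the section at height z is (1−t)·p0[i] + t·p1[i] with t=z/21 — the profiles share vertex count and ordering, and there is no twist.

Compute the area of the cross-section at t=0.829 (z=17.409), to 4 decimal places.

Area at t=0.829: 19.1005

Cross-section at t=0.829: each vertex is (1-t)·p0[i] + t·p1[i].
  v1: (1-0.829)·(-2.56,3.47) + 0.829·(-0.84,1.92) = (-1.1341,2.1850)
  v2: (1-0.829)·(0.36,-2.84) + 0.829·(1.96,-7.47) = (1.6864,-6.6783)
  v3: (1-0.829)·(2.04,-0.05) + 0.829·(4.51,-0.81) = (4.0876,-0.6800)
Shoelace sum Σ(x_i·y_{i+1} − x_{i+1}·y_i):
  i=1: -1.1341·-6.6783 − 1.6864·2.1850 = +3.8891 (running +3.8891)
  i=2: 1.6864·-0.6800 − 4.0876·-6.6783 = +26.1515 (running +30.0406)
  i=3: 4.0876·2.1850 − -1.1341·-0.6800 = +8.1604 (running +38.2010)
Area = |Σ|/2 = |38.2010|/2 = 19.1005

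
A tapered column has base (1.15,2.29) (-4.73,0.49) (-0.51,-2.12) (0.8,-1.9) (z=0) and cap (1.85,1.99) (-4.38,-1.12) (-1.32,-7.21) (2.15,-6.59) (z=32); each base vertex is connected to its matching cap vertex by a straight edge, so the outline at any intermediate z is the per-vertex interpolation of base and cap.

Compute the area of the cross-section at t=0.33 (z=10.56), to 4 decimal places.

Cross-section at t=0.33: each vertex is (1-t)·p0[i] + t·p1[i].
  v1: (1-0.33)·(1.15,2.29) + 0.33·(1.85,1.99) = (1.3810,2.1910)
  v2: (1-0.33)·(-4.73,0.49) + 0.33·(-4.38,-1.12) = (-4.6145,-0.0413)
  v3: (1-0.33)·(-0.51,-2.12) + 0.33·(-1.32,-7.21) = (-0.7773,-3.7997)
  v4: (1-0.33)·(0.8,-1.9) + 0.33·(2.15,-6.59) = (1.2455,-3.4477)
Shoelace sum Σ(x_i·y_{i+1} − x_{i+1}·y_i):
  i=1: 1.3810·-0.0413 − -4.6145·2.1910 = +10.0533 (running +10.0533)
  i=2: -4.6145·-3.7997 − -0.7773·-0.0413 = +17.5016 (running +27.5549)
  i=3: -0.7773·-3.4477 − 1.2455·-3.7997 = +7.4124 (running +34.9674)
  i=4: 1.2455·2.1910 − 1.3810·-3.4477 = +7.4902 (running +42.4575)
Area = |Σ|/2 = |42.4575|/2 = 21.2288

Area at t=0.33: 21.2288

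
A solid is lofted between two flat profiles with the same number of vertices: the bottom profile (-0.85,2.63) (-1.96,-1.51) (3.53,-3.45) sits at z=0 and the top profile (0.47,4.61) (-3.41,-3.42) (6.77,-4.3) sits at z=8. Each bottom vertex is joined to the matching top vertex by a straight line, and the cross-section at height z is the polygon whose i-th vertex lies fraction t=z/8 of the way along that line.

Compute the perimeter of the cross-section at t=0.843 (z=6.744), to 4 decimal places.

Perimeter at t=0.843: 28.0571

Cross-section at t=0.843: each vertex is (1-t)·p0[i] + t·p1[i].
  v1: (1-0.843)·(-0.85,2.63) + 0.843·(0.47,4.61) = (0.2628,4.2991)
  v2: (1-0.843)·(-1.96,-1.51) + 0.843·(-3.41,-3.42) = (-3.1824,-3.1201)
  v3: (1-0.843)·(3.53,-3.45) + 0.843·(6.77,-4.3) = (6.2613,-4.1665)
Perimeter = Σ |v_{i+1} − v_i|:
  edge 1→2: √(-3.4451² + -7.4193²) = 8.1801 (running 8.1801)
  edge 2→3: √(9.4437² + -1.0464²) = 9.5015 (running 17.6816)
  edge 3→1: √(-5.9986² + 8.4657²) = 10.3755 (running 28.0571)
Perimeter = 28.0571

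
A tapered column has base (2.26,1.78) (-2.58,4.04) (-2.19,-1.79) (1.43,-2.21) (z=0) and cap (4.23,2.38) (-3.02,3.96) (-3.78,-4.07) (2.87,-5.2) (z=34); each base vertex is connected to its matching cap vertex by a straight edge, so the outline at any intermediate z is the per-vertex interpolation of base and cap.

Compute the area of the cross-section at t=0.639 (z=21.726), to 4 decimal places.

Cross-section at t=0.639: each vertex is (1-t)·p0[i] + t·p1[i].
  v1: (1-0.639)·(2.26,1.78) + 0.639·(4.23,2.38) = (3.5188,2.1634)
  v2: (1-0.639)·(-2.58,4.04) + 0.639·(-3.02,3.96) = (-2.8612,3.9889)
  v3: (1-0.639)·(-2.19,-1.79) + 0.639·(-3.78,-4.07) = (-3.2060,-3.2469)
  v4: (1-0.639)·(1.43,-2.21) + 0.639·(2.87,-5.2) = (2.3502,-4.1206)
Shoelace sum Σ(x_i·y_{i+1} − x_{i+1}·y_i):
  i=1: 3.5188·3.9889 − -2.8612·2.1634 = +20.2260 (running +20.2260)
  i=2: -2.8612·-3.2469 − -3.2060·3.9889 = +22.0783 (running +42.3044)
  i=3: -3.2060·-4.1206 − 2.3502·-3.2469 = +20.8415 (running +63.1459)
  i=4: 2.3502·2.1634 − 3.5188·-4.1206 = +19.5841 (running +82.7299)
Area = |Σ|/2 = |82.7299|/2 = 41.3650

Area at t=0.639: 41.3650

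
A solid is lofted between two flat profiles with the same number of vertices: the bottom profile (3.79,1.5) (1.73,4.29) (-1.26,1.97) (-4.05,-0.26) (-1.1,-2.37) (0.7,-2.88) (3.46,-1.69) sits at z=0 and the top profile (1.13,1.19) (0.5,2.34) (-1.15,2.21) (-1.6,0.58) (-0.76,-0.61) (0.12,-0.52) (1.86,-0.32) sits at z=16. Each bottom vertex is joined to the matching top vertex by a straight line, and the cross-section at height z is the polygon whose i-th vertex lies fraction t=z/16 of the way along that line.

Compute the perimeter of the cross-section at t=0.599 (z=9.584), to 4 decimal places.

Perimeter at t=0.599: 14.8992

Cross-section at t=0.599: each vertex is (1-t)·p0[i] + t·p1[i].
  v1: (1-0.599)·(3.79,1.5) + 0.599·(1.13,1.19) = (2.1967,1.3143)
  v2: (1-0.599)·(1.73,4.29) + 0.599·(0.5,2.34) = (0.9932,3.1220)
  v3: (1-0.599)·(-1.26,1.97) + 0.599·(-1.15,2.21) = (-1.1941,2.1138)
  v4: (1-0.599)·(-4.05,-0.26) + 0.599·(-1.6,0.58) = (-2.5825,0.2432)
  v5: (1-0.599)·(-1.1,-2.37) + 0.599·(-0.76,-0.61) = (-0.8963,-1.3158)
  v6: (1-0.599)·(0.7,-2.88) + 0.599·(0.12,-0.52) = (0.3526,-1.4664)
  v7: (1-0.599)·(3.46,-1.69) + 0.599·(1.86,-0.32) = (2.5016,-0.8694)
Perimeter = Σ |v_{i+1} − v_i|:
  edge 1→2: √(-1.2034² + 1.8076²) = 2.1716 (running 2.1716)
  edge 2→3: √(-2.1873² + -1.0082²) = 2.4085 (running 4.5801)
  edge 3→4: √(-1.3883² + -1.8706²) = 2.3295 (running 6.9096)
  edge 4→5: √(1.6861² + -1.5589²) = 2.2963 (running 9.2060)
  edge 5→6: √(1.2489² + -0.1506²) = 1.2580 (running 10.4639)
  edge 6→7: √(2.1490² + 0.5970²) = 2.2304 (running 12.6943)
  edge 7→1: √(-0.3049² + 2.1837²) = 2.2049 (running 14.8992)
Perimeter = 14.8992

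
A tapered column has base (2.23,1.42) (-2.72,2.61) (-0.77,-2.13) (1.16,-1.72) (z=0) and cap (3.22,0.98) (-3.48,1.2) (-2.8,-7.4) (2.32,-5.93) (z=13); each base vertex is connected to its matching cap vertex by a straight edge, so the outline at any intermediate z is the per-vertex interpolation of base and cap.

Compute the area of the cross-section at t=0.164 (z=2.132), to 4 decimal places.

Area at t=0.164: 17.4771

Cross-section at t=0.164: each vertex is (1-t)·p0[i] + t·p1[i].
  v1: (1-0.164)·(2.23,1.42) + 0.164·(3.22,0.98) = (2.3924,1.3478)
  v2: (1-0.164)·(-2.72,2.61) + 0.164·(-3.48,1.2) = (-2.8446,2.3788)
  v3: (1-0.164)·(-0.77,-2.13) + 0.164·(-2.8,-7.4) = (-1.1029,-2.9943)
  v4: (1-0.164)·(1.16,-1.72) + 0.164·(2.32,-5.93) = (1.3502,-2.4104)
Shoelace sum Σ(x_i·y_{i+1} − x_{i+1}·y_i):
  i=1: 2.3924·2.3788 − -2.8446·1.3478 = +9.5250 (running +9.5250)
  i=2: -2.8446·-2.9943 − -1.1029·2.3788 = +11.1412 (running +20.6662)
  i=3: -1.1029·-2.4104 − 1.3502·-2.9943 = +6.7015 (running +27.3677)
  i=4: 1.3502·1.3478 − 2.3924·-2.4104 = +7.5865 (running +34.9543)
Area = |Σ|/2 = |34.9543|/2 = 17.4771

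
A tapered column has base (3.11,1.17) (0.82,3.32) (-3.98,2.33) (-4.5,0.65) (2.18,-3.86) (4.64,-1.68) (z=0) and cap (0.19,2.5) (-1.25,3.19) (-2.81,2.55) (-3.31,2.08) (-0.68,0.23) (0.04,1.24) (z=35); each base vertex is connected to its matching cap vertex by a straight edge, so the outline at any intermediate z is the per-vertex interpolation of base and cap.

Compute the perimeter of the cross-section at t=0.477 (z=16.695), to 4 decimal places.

Perimeter at t=0.477: 17.2155

Cross-section at t=0.477: each vertex is (1-t)·p0[i] + t·p1[i].
  v1: (1-0.477)·(3.11,1.17) + 0.477·(0.19,2.5) = (1.7172,1.8044)
  v2: (1-0.477)·(0.82,3.32) + 0.477·(-1.25,3.19) = (-0.1674,3.2580)
  v3: (1-0.477)·(-3.98,2.33) + 0.477·(-2.81,2.55) = (-3.4219,2.4349)
  v4: (1-0.477)·(-4.5,0.65) + 0.477·(-3.31,2.08) = (-3.9324,1.3321)
  v5: (1-0.477)·(2.18,-3.86) + 0.477·(-0.68,0.23) = (0.8158,-1.9091)
  v6: (1-0.477)·(4.64,-1.68) + 0.477·(0.04,1.24) = (2.4458,-0.2872)
Perimeter = Σ |v_{i+1} − v_i|:
  edge 1→2: √(-1.8845² + 1.4536²) = 2.3800 (running 2.3800)
  edge 2→3: √(-3.2545² + -0.8230²) = 3.3570 (running 5.7370)
  edge 3→4: √(-0.5105² + -1.1028²) = 1.2152 (running 6.9522)
  edge 4→5: √(4.7481² + -3.2412²) = 5.7489 (running 12.7012)
  edge 5→6: √(1.6300² + 1.6219²) = 2.2995 (running 15.0006)
  edge 6→1: √(-0.7286² + 2.0916²) = 2.2149 (running 17.2155)
Perimeter = 17.2155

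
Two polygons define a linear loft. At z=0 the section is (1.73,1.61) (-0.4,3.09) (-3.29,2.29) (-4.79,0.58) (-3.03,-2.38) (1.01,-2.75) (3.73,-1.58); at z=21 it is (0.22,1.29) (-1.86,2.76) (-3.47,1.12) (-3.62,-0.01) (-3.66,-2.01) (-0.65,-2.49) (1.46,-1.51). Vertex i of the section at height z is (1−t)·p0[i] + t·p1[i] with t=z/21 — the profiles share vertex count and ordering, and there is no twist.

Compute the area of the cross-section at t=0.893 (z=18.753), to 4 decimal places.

Cross-section at t=0.893: each vertex is (1-t)·p0[i] + t·p1[i].
  v1: (1-0.893)·(1.73,1.61) + 0.893·(0.22,1.29) = (0.3816,1.3242)
  v2: (1-0.893)·(-0.4,3.09) + 0.893·(-1.86,2.76) = (-1.7038,2.7953)
  v3: (1-0.893)·(-3.29,2.29) + 0.893·(-3.47,1.12) = (-3.4507,1.2452)
  v4: (1-0.893)·(-4.79,0.58) + 0.893·(-3.62,-0.01) = (-3.7452,0.0531)
  v5: (1-0.893)·(-3.03,-2.38) + 0.893·(-3.66,-2.01) = (-3.5926,-2.0496)
  v6: (1-0.893)·(1.01,-2.75) + 0.893·(-0.65,-2.49) = (-0.4724,-2.5178)
  v7: (1-0.893)·(3.73,-1.58) + 0.893·(1.46,-1.51) = (1.7029,-1.5175)
Shoelace sum Σ(x_i·y_{i+1} − x_{i+1}·y_i):
  i=1: 0.3816·2.7953 − -1.7038·1.3242 = +3.3228 (running +3.3228)
  i=2: -1.7038·1.2452 − -3.4507·2.7953 = +7.5244 (running +10.8472)
  i=3: -3.4507·0.0531 − -3.7452·1.2452 = +4.4801 (running +15.3273)
  i=4: -3.7452·-2.0496 − -3.5926·0.0531 = +7.8670 (running +23.1943)
  i=5: -3.5926·-2.5178 − -0.4724·-2.0496 = +8.0773 (running +31.2716)
  i=6: -0.4724·-1.5175 − 1.7029·-2.5178 = +5.0044 (running +36.2760)
  i=7: 1.7029·1.3242 − 0.3816·-1.5175 = +2.8341 (running +39.1101)
Area = |Σ|/2 = |39.1101|/2 = 19.5550

Area at t=0.893: 19.5550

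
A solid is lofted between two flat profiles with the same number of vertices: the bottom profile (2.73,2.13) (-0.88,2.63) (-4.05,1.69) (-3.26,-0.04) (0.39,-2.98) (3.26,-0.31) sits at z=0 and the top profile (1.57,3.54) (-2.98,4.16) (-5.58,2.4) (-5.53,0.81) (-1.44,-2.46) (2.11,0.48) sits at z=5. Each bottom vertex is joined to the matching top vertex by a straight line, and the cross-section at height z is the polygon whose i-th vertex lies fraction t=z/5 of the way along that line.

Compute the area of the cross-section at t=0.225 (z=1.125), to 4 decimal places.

Area at t=0.225: 27.2986

Cross-section at t=0.225: each vertex is (1-t)·p0[i] + t·p1[i].
  v1: (1-0.225)·(2.73,2.13) + 0.225·(1.57,3.54) = (2.4690,2.4472)
  v2: (1-0.225)·(-0.88,2.63) + 0.225·(-2.98,4.16) = (-1.3525,2.9743)
  v3: (1-0.225)·(-4.05,1.69) + 0.225·(-5.58,2.4) = (-4.3942,1.8498)
  v4: (1-0.225)·(-3.26,-0.04) + 0.225·(-5.53,0.81) = (-3.7708,0.1513)
  v5: (1-0.225)·(0.39,-2.98) + 0.225·(-1.44,-2.46) = (-0.0217,-2.8630)
  v6: (1-0.225)·(3.26,-0.31) + 0.225·(2.11,0.48) = (3.0012,-0.1322)
Shoelace sum Σ(x_i·y_{i+1} − x_{i+1}·y_i):
  i=1: 2.4690·2.9743 − -1.3525·2.4472 = +10.6533 (running +10.6533)
  i=2: -1.3525·1.8498 − -4.3942·2.9743 = +10.5678 (running +21.2211)
  i=3: -4.3942·0.1513 − -3.7708·1.8498 = +6.3103 (running +27.5315)
  i=4: -3.7708·-2.8630 − -0.0217·0.1513 = +10.7989 (running +38.3304)
  i=5: -0.0217·-0.1322 − 3.0012·-2.8630 = +8.5955 (running +46.9259)
  i=6: 3.0012·2.4472 − 2.4690·-0.1322 = +7.6713 (running +54.5972)
Area = |Σ|/2 = |54.5972|/2 = 27.2986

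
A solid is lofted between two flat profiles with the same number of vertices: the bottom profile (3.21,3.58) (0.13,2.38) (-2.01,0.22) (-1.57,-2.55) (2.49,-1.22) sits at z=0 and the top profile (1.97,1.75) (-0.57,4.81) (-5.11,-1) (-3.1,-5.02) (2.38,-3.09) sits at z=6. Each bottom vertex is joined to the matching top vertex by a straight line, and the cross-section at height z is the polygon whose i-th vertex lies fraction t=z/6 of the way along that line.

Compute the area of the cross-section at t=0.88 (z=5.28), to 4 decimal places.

Area at t=0.88: 41.3459

Cross-section at t=0.88: each vertex is (1-t)·p0[i] + t·p1[i].
  v1: (1-0.88)·(3.21,3.58) + 0.88·(1.97,1.75) = (2.1188,1.9696)
  v2: (1-0.88)·(0.13,2.38) + 0.88·(-0.57,4.81) = (-0.4860,4.5184)
  v3: (1-0.88)·(-2.01,0.22) + 0.88·(-5.11,-1) = (-4.7380,-0.8536)
  v4: (1-0.88)·(-1.57,-2.55) + 0.88·(-3.1,-5.02) = (-2.9164,-4.7236)
  v5: (1-0.88)·(2.49,-1.22) + 0.88·(2.38,-3.09) = (2.3932,-2.8656)
Shoelace sum Σ(x_i·y_{i+1} − x_{i+1}·y_i):
  i=1: 2.1188·4.5184 − -0.4860·1.9696 = +10.5308 (running +10.5308)
  i=2: -0.4860·-0.8536 − -4.7380·4.5184 = +21.8230 (running +32.3538)
  i=3: -4.7380·-4.7236 − -2.9164·-0.8536 = +19.8910 (running +52.2448)
  i=4: -2.9164·-2.8656 − 2.3932·-4.7236 = +19.6618 (running +71.9066)
  i=5: 2.3932·1.9696 − 2.1188·-2.8656 = +10.7853 (running +82.6919)
Area = |Σ|/2 = |82.6919|/2 = 41.3459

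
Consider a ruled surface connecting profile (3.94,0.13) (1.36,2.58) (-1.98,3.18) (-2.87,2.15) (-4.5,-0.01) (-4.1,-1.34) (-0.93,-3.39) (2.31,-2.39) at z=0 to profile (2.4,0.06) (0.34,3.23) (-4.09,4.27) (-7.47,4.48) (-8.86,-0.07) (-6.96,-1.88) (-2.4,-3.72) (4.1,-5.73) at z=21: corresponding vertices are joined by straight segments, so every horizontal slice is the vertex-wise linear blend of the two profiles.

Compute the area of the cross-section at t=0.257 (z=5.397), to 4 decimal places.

Cross-section at t=0.257: each vertex is (1-t)·p0[i] + t·p1[i].
  v1: (1-0.257)·(3.94,0.13) + 0.257·(2.4,0.06) = (3.5442,0.1120)
  v2: (1-0.257)·(1.36,2.58) + 0.257·(0.34,3.23) = (1.0979,2.7471)
  v3: (1-0.257)·(-1.98,3.18) + 0.257·(-4.09,4.27) = (-2.5223,3.4601)
  v4: (1-0.257)·(-2.87,2.15) + 0.257·(-7.47,4.48) = (-4.0522,2.7488)
  v5: (1-0.257)·(-4.5,-0.01) + 0.257·(-8.86,-0.07) = (-5.6205,-0.0254)
  v6: (1-0.257)·(-4.1,-1.34) + 0.257·(-6.96,-1.88) = (-4.8350,-1.4788)
  v7: (1-0.257)·(-0.93,-3.39) + 0.257·(-2.4,-3.72) = (-1.3078,-3.4748)
  v8: (1-0.257)·(2.31,-2.39) + 0.257·(4.1,-5.73) = (2.7700,-3.2484)
Shoelace sum Σ(x_i·y_{i+1} − x_{i+1}·y_i):
  i=1: 3.5442·2.7471 − 1.0979·0.1120 = +9.6132 (running +9.6132)
  i=2: 1.0979·3.4601 − -2.5223·2.7471 = +10.7275 (running +20.3407)
  i=3: -2.5223·2.7488 − -4.0522·3.4601 = +7.0879 (running +27.4286)
  i=4: -4.0522·-0.0254 − -5.6205·2.7488 = +15.5527 (running +42.9814)
  i=5: -5.6205·-1.4788 − -4.8350·-0.0254 = +8.1886 (running +51.1700)
  i=6: -4.8350·-3.4748 − -1.3078·-1.4788 = +14.8668 (running +66.0368)
  i=7: -1.3078·-3.2484 − 2.7700·-3.4748 = +13.8735 (running +79.9103)
  i=8: 2.7700·0.1120 − 3.5442·-3.2484 = +11.8232 (running +91.7336)
Area = |Σ|/2 = |91.7336|/2 = 45.8668

Area at t=0.257: 45.8668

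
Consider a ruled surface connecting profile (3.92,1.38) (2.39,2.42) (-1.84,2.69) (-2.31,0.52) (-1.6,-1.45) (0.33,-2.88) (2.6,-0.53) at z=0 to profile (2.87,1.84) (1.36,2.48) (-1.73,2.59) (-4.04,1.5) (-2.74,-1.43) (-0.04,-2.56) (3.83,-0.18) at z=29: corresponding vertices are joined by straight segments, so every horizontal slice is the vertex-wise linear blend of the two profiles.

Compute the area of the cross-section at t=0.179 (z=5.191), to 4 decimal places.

Area at t=0.179: 23.0609

Cross-section at t=0.179: each vertex is (1-t)·p0[i] + t·p1[i].
  v1: (1-0.179)·(3.92,1.38) + 0.179·(2.87,1.84) = (3.7321,1.4623)
  v2: (1-0.179)·(2.39,2.42) + 0.179·(1.36,2.48) = (2.2056,2.4307)
  v3: (1-0.179)·(-1.84,2.69) + 0.179·(-1.73,2.59) = (-1.8203,2.6721)
  v4: (1-0.179)·(-2.31,0.52) + 0.179·(-4.04,1.5) = (-2.6197,0.6954)
  v5: (1-0.179)·(-1.6,-1.45) + 0.179·(-2.74,-1.43) = (-1.8041,-1.4464)
  v6: (1-0.179)·(0.33,-2.88) + 0.179·(-0.04,-2.56) = (0.2638,-2.8227)
  v7: (1-0.179)·(2.6,-0.53) + 0.179·(3.83,-0.18) = (2.8202,-0.4674)
Shoelace sum Σ(x_i·y_{i+1} − x_{i+1}·y_i):
  i=1: 3.7321·2.4307 − 2.2056·1.4623 = +5.8463 (running +5.8463)
  i=2: 2.2056·2.6721 − -1.8203·2.4307 = +10.3184 (running +16.1646)
  i=3: -1.8203·0.6954 − -2.6197·2.6721 = +5.7341 (running +21.8988)
  i=4: -2.6197·-1.4464 − -1.8041·0.6954 = +5.0437 (running +26.9425)
  i=5: -1.8041·-2.8227 − 0.2638·-1.4464 = +5.4739 (running +32.4164)
  i=6: 0.2638·-0.4674 − 2.8202·-2.8227 = +7.8373 (running +40.2536)
  i=7: 2.8202·1.4623 − 3.7321·-0.4674 = +5.8682 (running +46.1219)
Area = |Σ|/2 = |46.1219|/2 = 23.0609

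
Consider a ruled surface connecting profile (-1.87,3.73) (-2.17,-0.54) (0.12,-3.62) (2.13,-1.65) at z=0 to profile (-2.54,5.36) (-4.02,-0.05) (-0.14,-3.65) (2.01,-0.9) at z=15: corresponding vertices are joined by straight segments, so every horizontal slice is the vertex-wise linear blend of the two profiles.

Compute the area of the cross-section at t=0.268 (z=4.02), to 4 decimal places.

Cross-section at t=0.268: each vertex is (1-t)·p0[i] + t·p1[i].
  v1: (1-0.268)·(-1.87,3.73) + 0.268·(-2.54,5.36) = (-2.0496,4.1668)
  v2: (1-0.268)·(-2.17,-0.54) + 0.268·(-4.02,-0.05) = (-2.6658,-0.4087)
  v3: (1-0.268)·(0.12,-3.62) + 0.268·(-0.14,-3.65) = (0.0503,-3.6280)
  v4: (1-0.268)·(2.13,-1.65) + 0.268·(2.01,-0.9) = (2.0978,-1.4490)
Shoelace sum Σ(x_i·y_{i+1} − x_{i+1}·y_i):
  i=1: -2.0496·-0.4087 − -2.6658·4.1668 = +11.9456 (running +11.9456)
  i=2: -2.6658·-3.6280 − 0.0503·-0.4087 = +9.6922 (running +21.6378)
  i=3: 0.0503·-1.4490 − 2.0978·-3.6280 = +7.5381 (running +29.1759)
  i=4: 2.0978·4.1668 − -2.0496·-1.4490 = +5.7716 (running +34.9475)
Area = |Σ|/2 = |34.9475|/2 = 17.4737

Area at t=0.268: 17.4737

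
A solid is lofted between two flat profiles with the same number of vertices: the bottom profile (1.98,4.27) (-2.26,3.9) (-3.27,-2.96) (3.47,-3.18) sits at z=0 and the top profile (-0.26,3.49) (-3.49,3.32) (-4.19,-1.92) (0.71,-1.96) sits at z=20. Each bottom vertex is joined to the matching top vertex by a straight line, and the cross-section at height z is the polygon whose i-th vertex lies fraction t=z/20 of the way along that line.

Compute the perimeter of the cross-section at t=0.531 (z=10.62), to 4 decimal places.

Perimeter at t=0.531: 22.0387

Cross-section at t=0.531: each vertex is (1-t)·p0[i] + t·p1[i].
  v1: (1-0.531)·(1.98,4.27) + 0.531·(-0.26,3.49) = (0.7906,3.8558)
  v2: (1-0.531)·(-2.26,3.9) + 0.531·(-3.49,3.32) = (-2.9131,3.5920)
  v3: (1-0.531)·(-3.27,-2.96) + 0.531·(-4.19,-1.92) = (-3.7585,-2.4078)
  v4: (1-0.531)·(3.47,-3.18) + 0.531·(0.71,-1.96) = (2.0044,-2.5322)
Perimeter = Σ |v_{i+1} − v_i|:
  edge 1→2: √(-3.7037² + -0.2638²) = 3.7131 (running 3.7131)
  edge 2→3: √(-0.8454² + -5.9998²) = 6.0590 (running 9.7721)
  edge 3→4: √(5.7630² + -0.1244²) = 5.7643 (running 15.5364)
  edge 4→1: √(-1.2139² + 6.3880²) = 6.5023 (running 22.0387)
Perimeter = 22.0387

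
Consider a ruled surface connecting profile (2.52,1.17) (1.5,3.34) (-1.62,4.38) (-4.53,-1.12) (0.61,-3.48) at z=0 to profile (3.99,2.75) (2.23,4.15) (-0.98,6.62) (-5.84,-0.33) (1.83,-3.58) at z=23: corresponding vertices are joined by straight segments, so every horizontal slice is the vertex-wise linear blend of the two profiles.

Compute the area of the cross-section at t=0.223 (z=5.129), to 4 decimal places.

Area at t=0.223: 37.3855

Cross-section at t=0.223: each vertex is (1-t)·p0[i] + t·p1[i].
  v1: (1-0.223)·(2.52,1.17) + 0.223·(3.99,2.75) = (2.8478,1.5223)
  v2: (1-0.223)·(1.5,3.34) + 0.223·(2.23,4.15) = (1.6628,3.5206)
  v3: (1-0.223)·(-1.62,4.38) + 0.223·(-0.98,6.62) = (-1.4773,4.8795)
  v4: (1-0.223)·(-4.53,-1.12) + 0.223·(-5.84,-0.33) = (-4.8221,-0.9438)
  v5: (1-0.223)·(0.61,-3.48) + 0.223·(1.83,-3.58) = (0.8821,-3.5023)
Shoelace sum Σ(x_i·y_{i+1} − x_{i+1}·y_i):
  i=1: 2.8478·3.5206 − 1.6628·1.5223 = +7.4948 (running +7.4948)
  i=2: 1.6628·4.8795 − -1.4773·3.5206 = +13.3146 (running +20.8093)
  i=3: -1.4773·-0.9438 − -4.8221·4.8795 = +24.9240 (running +45.7333)
  i=4: -4.8221·-3.5023 − 0.8821·-0.9438 = +17.7211 (running +63.4544)
  i=5: 0.8821·1.5223 − 2.8478·-3.5023 = +11.3167 (running +74.7710)
Area = |Σ|/2 = |74.7710|/2 = 37.3855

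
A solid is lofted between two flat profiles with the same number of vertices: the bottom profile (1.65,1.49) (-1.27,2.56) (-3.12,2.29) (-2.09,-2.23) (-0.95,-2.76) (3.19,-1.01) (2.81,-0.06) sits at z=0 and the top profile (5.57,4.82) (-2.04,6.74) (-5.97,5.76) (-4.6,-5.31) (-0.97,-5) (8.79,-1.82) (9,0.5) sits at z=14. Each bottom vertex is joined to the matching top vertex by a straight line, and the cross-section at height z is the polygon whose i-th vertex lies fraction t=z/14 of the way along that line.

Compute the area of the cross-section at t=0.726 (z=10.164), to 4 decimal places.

Cross-section at t=0.726: each vertex is (1-t)·p0[i] + t·p1[i].
  v1: (1-0.726)·(1.65,1.49) + 0.726·(5.57,4.82) = (4.4959,3.9076)
  v2: (1-0.726)·(-1.27,2.56) + 0.726·(-2.04,6.74) = (-1.8290,5.5947)
  v3: (1-0.726)·(-3.12,2.29) + 0.726·(-5.97,5.76) = (-5.1891,4.8092)
  v4: (1-0.726)·(-2.09,-2.23) + 0.726·(-4.6,-5.31) = (-3.9123,-4.4661)
  v5: (1-0.726)·(-0.95,-2.76) + 0.726·(-0.97,-5) = (-0.9645,-4.3862)
  v6: (1-0.726)·(3.19,-1.01) + 0.726·(8.79,-1.82) = (7.2556,-1.5981)
  v7: (1-0.726)·(2.81,-0.06) + 0.726·(9,0.5) = (7.3039,0.3466)
Shoelace sum Σ(x_i·y_{i+1} − x_{i+1}·y_i):
  i=1: 4.4959·5.5947 − -1.8290·3.9076 = +32.3003 (running +32.3003)
  i=2: -1.8290·4.8092 − -5.1891·5.5947 = +20.2352 (running +52.5355)
  i=3: -5.1891·-4.4661 − -3.9123·4.8092 = +41.9899 (running +94.5253)
  i=4: -3.9123·-4.3862 − -0.9645·-4.4661 = +12.8525 (running +107.3778)
  i=5: -0.9645·-1.5981 − 7.2556·-4.3862 = +33.3662 (running +140.7440)
  i=6: 7.2556·0.3466 − 7.3039·-1.5981 = +14.1866 (running +154.9306)
  i=7: 7.3039·3.9076 − 4.4959·0.3466 = +26.9826 (running +181.9132)
Area = |Σ|/2 = |181.9132|/2 = 90.9566

Area at t=0.726: 90.9566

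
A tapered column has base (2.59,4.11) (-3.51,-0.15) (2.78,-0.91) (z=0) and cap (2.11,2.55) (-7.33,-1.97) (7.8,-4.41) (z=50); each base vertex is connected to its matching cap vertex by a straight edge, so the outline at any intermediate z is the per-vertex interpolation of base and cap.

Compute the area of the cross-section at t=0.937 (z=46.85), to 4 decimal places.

Cross-section at t=0.937: each vertex is (1-t)·p0[i] + t·p1[i].
  v1: (1-0.937)·(2.59,4.11) + 0.937·(2.11,2.55) = (2.1402,2.6483)
  v2: (1-0.937)·(-3.51,-0.15) + 0.937·(-7.33,-1.97) = (-7.0893,-1.8553)
  v3: (1-0.937)·(2.78,-0.91) + 0.937·(7.8,-4.41) = (7.4837,-4.1895)
Shoelace sum Σ(x_i·y_{i+1} − x_{i+1}·y_i):
  i=1: 2.1402·-1.8553 − -7.0893·2.6483 = +14.8037 (running +14.8037)
  i=2: -7.0893·-4.1895 − 7.4837·-1.8553 = +43.5857 (running +58.3894)
  i=3: 7.4837·2.6483 − 2.1402·-4.1895 = +28.7856 (running +87.1749)
Area = |Σ|/2 = |87.1749|/2 = 43.5875

Area at t=0.937: 43.5875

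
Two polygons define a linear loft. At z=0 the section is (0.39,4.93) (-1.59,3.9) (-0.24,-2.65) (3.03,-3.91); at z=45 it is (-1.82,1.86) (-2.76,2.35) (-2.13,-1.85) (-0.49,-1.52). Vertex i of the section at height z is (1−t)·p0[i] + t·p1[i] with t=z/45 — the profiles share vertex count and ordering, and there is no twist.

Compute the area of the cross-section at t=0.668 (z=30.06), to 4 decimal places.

Cross-section at t=0.668: each vertex is (1-t)·p0[i] + t·p1[i].
  v1: (1-0.668)·(0.39,4.93) + 0.668·(-1.82,1.86) = (-1.0863,2.8792)
  v2: (1-0.668)·(-1.59,3.9) + 0.668·(-2.76,2.35) = (-2.3716,2.8646)
  v3: (1-0.668)·(-0.24,-2.65) + 0.668·(-2.13,-1.85) = (-1.5025,-2.1156)
  v4: (1-0.668)·(3.03,-3.91) + 0.668·(-0.49,-1.52) = (0.6786,-2.3135)
Shoelace sum Σ(x_i·y_{i+1} − x_{i+1}·y_i):
  i=1: -1.0863·2.8646 − -2.3716·2.8792 = +3.7165 (running +3.7165)
  i=2: -2.3716·-2.1156 − -1.5025·2.8646 = +9.3214 (running +13.0379)
  i=3: -1.5025·-2.3135 − 0.6786·-2.1156 = +4.9118 (running +17.9497)
  i=4: 0.6786·2.8792 − -1.0863·-2.3135 = -0.5591 (running +17.3906)
Area = |Σ|/2 = |17.3906|/2 = 8.6953

Area at t=0.668: 8.6953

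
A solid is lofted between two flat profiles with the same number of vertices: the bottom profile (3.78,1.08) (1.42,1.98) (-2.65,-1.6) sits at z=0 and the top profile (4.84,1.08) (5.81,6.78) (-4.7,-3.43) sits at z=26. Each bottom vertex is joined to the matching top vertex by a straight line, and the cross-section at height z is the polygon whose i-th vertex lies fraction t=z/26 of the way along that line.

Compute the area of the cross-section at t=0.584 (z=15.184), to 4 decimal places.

Cross-section at t=0.584: each vertex is (1-t)·p0[i] + t·p1[i].
  v1: (1-0.584)·(3.78,1.08) + 0.584·(4.84,1.08) = (4.3990,1.0800)
  v2: (1-0.584)·(1.42,1.98) + 0.584·(5.81,6.78) = (3.9838,4.7832)
  v3: (1-0.584)·(-2.65,-1.6) + 0.584·(-4.7,-3.43) = (-3.8472,-2.6687)
Shoelace sum Σ(x_i·y_{i+1} − x_{i+1}·y_i):
  i=1: 4.3990·4.7832 − 3.9838·1.0800 = +16.7390 (running +16.7390)
  i=2: 3.9838·-2.6687 − -3.8472·4.7832 = +7.7704 (running +24.5094)
  i=3: -3.8472·1.0800 − 4.3990·-2.6687 = +7.5848 (running +32.0942)
Area = |Σ|/2 = |32.0942|/2 = 16.0471

Area at t=0.584: 16.0471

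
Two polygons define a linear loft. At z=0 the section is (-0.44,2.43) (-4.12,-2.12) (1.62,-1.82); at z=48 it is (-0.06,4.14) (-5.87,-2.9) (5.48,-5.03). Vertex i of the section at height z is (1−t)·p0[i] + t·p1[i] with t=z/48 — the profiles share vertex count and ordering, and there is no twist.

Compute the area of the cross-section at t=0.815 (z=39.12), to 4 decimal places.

Cross-section at t=0.815: each vertex is (1-t)·p0[i] + t·p1[i].
  v1: (1-0.815)·(-0.44,2.43) + 0.815·(-0.06,4.14) = (-0.1303,3.8236)
  v2: (1-0.815)·(-4.12,-2.12) + 0.815·(-5.87,-2.9) = (-5.5462,-2.7557)
  v3: (1-0.815)·(1.62,-1.82) + 0.815·(5.48,-5.03) = (4.7659,-4.4362)
Shoelace sum Σ(x_i·y_{i+1} − x_{i+1}·y_i):
  i=1: -0.1303·-2.7557 − -5.5462·3.8236 = +21.5660 (running +21.5660)
  i=2: -5.5462·-4.4362 − 4.7659·-2.7557 = +37.7374 (running +59.3034)
  i=3: 4.7659·3.8236 − -0.1303·-4.4362 = +17.6451 (running +76.9485)
Area = |Σ|/2 = |76.9485|/2 = 38.4742

Area at t=0.815: 38.4742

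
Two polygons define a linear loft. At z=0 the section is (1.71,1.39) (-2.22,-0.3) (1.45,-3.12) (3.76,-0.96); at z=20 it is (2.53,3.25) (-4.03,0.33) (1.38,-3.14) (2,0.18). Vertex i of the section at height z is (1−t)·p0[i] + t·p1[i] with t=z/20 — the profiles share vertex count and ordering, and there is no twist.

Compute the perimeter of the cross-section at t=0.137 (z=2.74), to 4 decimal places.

Cross-section at t=0.137: each vertex is (1-t)·p0[i] + t·p1[i].
  v1: (1-0.137)·(1.71,1.39) + 0.137·(2.53,3.25) = (1.8223,1.6448)
  v2: (1-0.137)·(-2.22,-0.3) + 0.137·(-4.03,0.33) = (-2.4680,-0.2137)
  v3: (1-0.137)·(1.45,-3.12) + 0.137·(1.38,-3.14) = (1.4404,-3.1227)
  v4: (1-0.137)·(3.76,-0.96) + 0.137·(2,0.18) = (3.5189,-0.8038)
Perimeter = Σ |v_{i+1} − v_i|:
  edge 1→2: √(-4.2903² + -1.8585²) = 4.6756 (running 4.6756)
  edge 2→3: √(3.9084² + -2.9090²) = 4.8722 (running 9.5477)
  edge 3→4: √(2.0785² + 2.3189²) = 3.1141 (running 12.6618)
  edge 4→1: √(-1.6965² + 2.4486²) = 2.9789 (running 15.6407)
Perimeter = 15.6407

Perimeter at t=0.137: 15.6407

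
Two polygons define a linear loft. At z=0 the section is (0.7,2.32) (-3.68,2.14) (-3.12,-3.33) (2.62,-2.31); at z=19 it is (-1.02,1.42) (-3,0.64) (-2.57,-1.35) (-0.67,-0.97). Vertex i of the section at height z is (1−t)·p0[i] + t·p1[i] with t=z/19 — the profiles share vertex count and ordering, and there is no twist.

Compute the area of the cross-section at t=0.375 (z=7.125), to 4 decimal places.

Area at t=0.375: 16.0183

Cross-section at t=0.375: each vertex is (1-t)·p0[i] + t·p1[i].
  v1: (1-0.375)·(0.7,2.32) + 0.375·(-1.02,1.42) = (0.0550,1.9825)
  v2: (1-0.375)·(-3.68,2.14) + 0.375·(-3,0.64) = (-3.4250,1.5775)
  v3: (1-0.375)·(-3.12,-3.33) + 0.375·(-2.57,-1.35) = (-2.9138,-2.5875)
  v4: (1-0.375)·(2.62,-2.31) + 0.375·(-0.67,-0.97) = (1.3863,-1.8075)
Shoelace sum Σ(x_i·y_{i+1} − x_{i+1}·y_i):
  i=1: 0.0550·1.5775 − -3.4250·1.9825 = +6.8768 (running +6.8768)
  i=2: -3.4250·-2.5875 − -2.9138·1.5775 = +13.4586 (running +20.3355)
  i=3: -2.9138·-1.8075 − 1.3863·-2.5875 = +8.8535 (running +29.1890)
  i=4: 1.3863·1.9825 − 0.0550·-1.8075 = +2.8477 (running +32.0366)
Area = |Σ|/2 = |32.0366|/2 = 16.0183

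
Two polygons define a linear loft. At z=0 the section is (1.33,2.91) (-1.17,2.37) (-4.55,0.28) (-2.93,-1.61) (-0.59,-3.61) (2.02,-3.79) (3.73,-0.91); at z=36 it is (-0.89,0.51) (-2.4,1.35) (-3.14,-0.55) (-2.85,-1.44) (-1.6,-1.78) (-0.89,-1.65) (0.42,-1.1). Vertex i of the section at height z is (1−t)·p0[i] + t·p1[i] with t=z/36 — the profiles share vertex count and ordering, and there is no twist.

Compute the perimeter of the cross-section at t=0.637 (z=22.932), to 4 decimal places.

Cross-section at t=0.637: each vertex is (1-t)·p0[i] + t·p1[i].
  v1: (1-0.637)·(1.33,2.91) + 0.637·(-0.89,0.51) = (-0.0841,1.3812)
  v2: (1-0.637)·(-1.17,2.37) + 0.637·(-2.4,1.35) = (-1.9535,1.7203)
  v3: (1-0.637)·(-4.55,0.28) + 0.637·(-3.14,-0.55) = (-3.6518,-0.2487)
  v4: (1-0.637)·(-2.93,-1.61) + 0.637·(-2.85,-1.44) = (-2.8790,-1.5017)
  v5: (1-0.637)·(-0.59,-3.61) + 0.637·(-1.6,-1.78) = (-1.2334,-2.4443)
  v6: (1-0.637)·(2.02,-3.79) + 0.637·(-0.89,-1.65) = (0.1663,-2.4268)
  v7: (1-0.637)·(3.73,-0.91) + 0.637·(0.42,-1.1) = (1.6215,-1.0310)
Perimeter = Σ |v_{i+1} − v_i|:
  edge 1→2: √(-1.8694² + 0.3391²) = 1.8999 (running 1.8999)
  edge 2→3: √(-1.6983² + -1.9690²) = 2.6002 (running 4.5001)
  edge 3→4: √(0.7728² + -1.2530²) = 1.4721 (running 5.9722)
  edge 4→5: √(1.6457² + -0.9426²) = 1.8965 (running 7.8687)
  edge 5→6: √(1.3997² + 0.0175²) = 1.3998 (running 9.2685)
  edge 6→7: √(1.4552² + 1.3958²) = 2.0164 (running 11.2849)
  edge 7→1: √(-1.7057² + 2.4122²) = 2.9543 (running 14.2393)
Perimeter = 14.2393

Perimeter at t=0.637: 14.2393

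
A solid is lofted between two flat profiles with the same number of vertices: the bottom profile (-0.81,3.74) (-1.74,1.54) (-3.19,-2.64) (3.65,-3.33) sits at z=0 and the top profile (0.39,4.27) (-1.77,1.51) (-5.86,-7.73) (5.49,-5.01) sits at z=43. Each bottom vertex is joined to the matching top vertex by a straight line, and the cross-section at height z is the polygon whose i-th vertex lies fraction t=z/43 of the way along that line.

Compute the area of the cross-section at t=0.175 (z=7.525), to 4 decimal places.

Cross-section at t=0.175: each vertex is (1-t)·p0[i] + t·p1[i].
  v1: (1-0.175)·(-0.81,3.74) + 0.175·(0.39,4.27) = (-0.6000,3.8327)
  v2: (1-0.175)·(-1.74,1.54) + 0.175·(-1.77,1.51) = (-1.7452,1.5347)
  v3: (1-0.175)·(-3.19,-2.64) + 0.175·(-5.86,-7.73) = (-3.6572,-3.5307)
  v4: (1-0.175)·(3.65,-3.33) + 0.175·(5.49,-5.01) = (3.9720,-3.6240)
Shoelace sum Σ(x_i·y_{i+1} − x_{i+1}·y_i):
  i=1: -0.6000·1.5347 − -1.7452·3.8327 = +5.7683 (running +5.7683)
  i=2: -1.7452·-3.5307 − -3.6572·1.5347 = +11.7750 (running +17.5433)
  i=3: -3.6572·-3.6240 − 3.9720·-3.5307 = +27.2780 (running +44.8213)
  i=4: 3.9720·3.8327 − -0.6000·-3.6240 = +13.0493 (running +57.8706)
Area = |Σ|/2 = |57.8706|/2 = 28.9353

Area at t=0.175: 28.9353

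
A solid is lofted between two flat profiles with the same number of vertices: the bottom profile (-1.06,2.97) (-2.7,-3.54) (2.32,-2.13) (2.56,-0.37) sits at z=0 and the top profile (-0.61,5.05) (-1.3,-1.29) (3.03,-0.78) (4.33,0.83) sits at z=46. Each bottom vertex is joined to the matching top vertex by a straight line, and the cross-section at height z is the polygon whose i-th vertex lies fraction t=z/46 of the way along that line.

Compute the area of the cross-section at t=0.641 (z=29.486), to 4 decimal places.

Area at t=0.641: 19.7318

Cross-section at t=0.641: each vertex is (1-t)·p0[i] + t·p1[i].
  v1: (1-0.641)·(-1.06,2.97) + 0.641·(-0.61,5.05) = (-0.7715,4.3033)
  v2: (1-0.641)·(-2.7,-3.54) + 0.641·(-1.3,-1.29) = (-1.8026,-2.0978)
  v3: (1-0.641)·(2.32,-2.13) + 0.641·(3.03,-0.78) = (2.7751,-1.2647)
  v4: (1-0.641)·(2.56,-0.37) + 0.641·(4.33,0.83) = (3.6946,0.3992)
Shoelace sum Σ(x_i·y_{i+1} − x_{i+1}·y_i):
  i=1: -0.7715·-2.0978 − -1.8026·4.3033 = +9.3756 (running +9.3756)
  i=2: -1.8026·-1.2647 − 2.7751·-2.0978 = +8.1011 (running +17.4768)
  i=3: 2.7751·0.3992 − 3.6946·-1.2647 = +5.7802 (running +23.2569)
  i=4: 3.6946·4.3033 − -0.7715·0.3992 = +16.2068 (running +39.4637)
Area = |Σ|/2 = |39.4637|/2 = 19.7318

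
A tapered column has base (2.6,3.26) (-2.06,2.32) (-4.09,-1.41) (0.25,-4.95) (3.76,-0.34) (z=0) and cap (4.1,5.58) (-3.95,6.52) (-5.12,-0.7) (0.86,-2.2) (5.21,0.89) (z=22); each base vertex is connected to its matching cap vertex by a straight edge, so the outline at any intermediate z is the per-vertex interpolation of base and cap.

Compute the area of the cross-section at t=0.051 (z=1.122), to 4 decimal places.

Area at t=0.051: 39.9479

Cross-section at t=0.051: each vertex is (1-t)·p0[i] + t·p1[i].
  v1: (1-0.051)·(2.6,3.26) + 0.051·(4.1,5.58) = (2.6765,3.3783)
  v2: (1-0.051)·(-2.06,2.32) + 0.051·(-3.95,6.52) = (-2.1564,2.5342)
  v3: (1-0.051)·(-4.09,-1.41) + 0.051·(-5.12,-0.7) = (-4.1425,-1.3738)
  v4: (1-0.051)·(0.25,-4.95) + 0.051·(0.86,-2.2) = (0.2811,-4.8097)
  v5: (1-0.051)·(3.76,-0.34) + 0.051·(5.21,0.89) = (3.8339,-0.2773)
Shoelace sum Σ(x_i·y_{i+1} − x_{i+1}·y_i):
  i=1: 2.6765·2.5342 − -2.1564·3.3783 = +14.0678 (running +14.0678)
  i=2: -2.1564·-1.3738 − -4.1425·2.5342 = +13.4604 (running +27.5282)
  i=3: -4.1425·-4.8097 − 0.2811·-1.3738 = +20.3107 (running +47.8389)
  i=4: 0.2811·-0.2773 − 3.8339·-4.8097 = +18.3624 (running +66.2013)
  i=5: 3.8339·3.3783 − 2.6765·-0.2773 = +13.6944 (running +79.8957)
Area = |Σ|/2 = |79.8957|/2 = 39.9479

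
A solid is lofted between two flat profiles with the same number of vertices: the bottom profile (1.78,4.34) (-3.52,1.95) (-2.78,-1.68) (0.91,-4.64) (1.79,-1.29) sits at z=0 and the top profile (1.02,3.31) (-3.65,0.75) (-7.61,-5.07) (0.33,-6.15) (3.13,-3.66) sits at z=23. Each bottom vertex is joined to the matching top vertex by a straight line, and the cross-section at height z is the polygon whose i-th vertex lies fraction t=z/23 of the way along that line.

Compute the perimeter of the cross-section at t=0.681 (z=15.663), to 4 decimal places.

Perimeter at t=0.681: 28.1790

Cross-section at t=0.681: each vertex is (1-t)·p0[i] + t·p1[i].
  v1: (1-0.681)·(1.78,4.34) + 0.681·(1.02,3.31) = (1.2624,3.6386)
  v2: (1-0.681)·(-3.52,1.95) + 0.681·(-3.65,0.75) = (-3.6085,1.1328)
  v3: (1-0.681)·(-2.78,-1.68) + 0.681·(-7.61,-5.07) = (-6.0692,-3.9886)
  v4: (1-0.681)·(0.91,-4.64) + 0.681·(0.33,-6.15) = (0.5150,-5.6683)
  v5: (1-0.681)·(1.79,-1.29) + 0.681·(3.13,-3.66) = (2.7025,-2.9040)
Perimeter = Σ |v_{i+1} − v_i|:
  edge 1→2: √(-4.8710² + -2.5058²) = 5.4777 (running 5.4777)
  edge 2→3: √(-2.4607² + -5.1214²) = 5.6819 (running 11.1596)
  edge 3→4: √(6.5843² + -1.6797²) = 6.7951 (running 17.9547)
  edge 4→5: √(2.1875² + 2.7643²) = 3.5252 (running 21.4799)
  edge 5→1: √(-1.4401² + 6.5425²) = 6.6992 (running 28.1790)
Perimeter = 28.1790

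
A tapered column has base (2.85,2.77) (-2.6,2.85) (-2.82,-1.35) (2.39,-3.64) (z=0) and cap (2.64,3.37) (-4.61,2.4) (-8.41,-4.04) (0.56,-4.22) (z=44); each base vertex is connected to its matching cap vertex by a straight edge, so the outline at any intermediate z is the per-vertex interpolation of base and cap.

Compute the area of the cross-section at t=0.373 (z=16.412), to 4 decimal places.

Area at t=0.373: 38.6178

Cross-section at t=0.373: each vertex is (1-t)·p0[i] + t·p1[i].
  v1: (1-0.373)·(2.85,2.77) + 0.373·(2.64,3.37) = (2.7717,2.9938)
  v2: (1-0.373)·(-2.6,2.85) + 0.373·(-4.61,2.4) = (-3.3497,2.6822)
  v3: (1-0.373)·(-2.82,-1.35) + 0.373·(-8.41,-4.04) = (-4.9051,-2.3534)
  v4: (1-0.373)·(2.39,-3.64) + 0.373·(0.56,-4.22) = (1.7074,-3.8563)
Shoelace sum Σ(x_i·y_{i+1} − x_{i+1}·y_i):
  i=1: 2.7717·2.6822 − -3.3497·2.9938 = +17.4625 (running +17.4625)
  i=2: -3.3497·-2.3534 − -4.9051·2.6822 = +21.0393 (running +38.5017)
  i=3: -4.9051·-3.8563 − 1.7074·-2.3534 = +22.9338 (running +61.4355)
  i=4: 1.7074·2.9938 − 2.7717·-3.8563 = +15.8001 (running +77.2357)
Area = |Σ|/2 = |77.2357|/2 = 38.6178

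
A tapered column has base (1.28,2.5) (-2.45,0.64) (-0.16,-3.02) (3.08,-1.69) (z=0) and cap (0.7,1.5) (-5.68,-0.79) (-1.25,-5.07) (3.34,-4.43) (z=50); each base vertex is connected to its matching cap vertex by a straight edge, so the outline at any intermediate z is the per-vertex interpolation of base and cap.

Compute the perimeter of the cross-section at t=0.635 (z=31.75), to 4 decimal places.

Perimeter at t=0.635: 21.2514

Cross-section at t=0.635: each vertex is (1-t)·p0[i] + t·p1[i].
  v1: (1-0.635)·(1.28,2.5) + 0.635·(0.7,1.5) = (0.9117,1.8650)
  v2: (1-0.635)·(-2.45,0.64) + 0.635·(-5.68,-0.79) = (-4.5010,-0.2681)
  v3: (1-0.635)·(-0.16,-3.02) + 0.635·(-1.25,-5.07) = (-0.8521,-4.3217)
  v4: (1-0.635)·(3.08,-1.69) + 0.635·(3.34,-4.43) = (3.2451,-3.4299)
Perimeter = Σ |v_{i+1} − v_i|:
  edge 1→2: √(-5.4127² + -2.1330²) = 5.8179 (running 5.8179)
  edge 2→3: √(3.6489² + -4.0537²) = 5.4541 (running 11.2720)
  edge 3→4: √(4.0972² + 0.8918²) = 4.1932 (running 15.4652)
  edge 4→1: √(-2.3334² + 5.2949²) = 5.7863 (running 21.2514)
Perimeter = 21.2514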